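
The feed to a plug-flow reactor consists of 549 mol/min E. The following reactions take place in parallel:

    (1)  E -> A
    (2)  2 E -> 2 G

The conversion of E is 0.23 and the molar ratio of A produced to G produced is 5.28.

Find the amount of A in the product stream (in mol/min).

106 mol/min

Conversion of E: E consumed = 0.23 × 549 = 126.3 mol/min = 1ξ₁ + 2ξ₂.
Selectivity: 1ξ₁ / (2ξ₂) = 5.28 → ξ₁ = 10.56 ξ₂.
Substitute: (1·10.56 + 2) ξ₂ = 126.3 → ξ₂ = 10.05 mol/min, ξ₁ = 106.2 mol/min.
Outlet amounts (n = n₀ + Σ ν·ξ):
  E: 549 − 1(106.2) − 2(10.05) = 422.7
  A: 0 + 1(106.2) = 106.2
  G: 0 + 2(10.05) = 20.11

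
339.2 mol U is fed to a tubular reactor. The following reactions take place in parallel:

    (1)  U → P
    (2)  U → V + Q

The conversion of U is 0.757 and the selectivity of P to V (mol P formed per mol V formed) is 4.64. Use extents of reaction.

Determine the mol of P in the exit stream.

Conversion of U: U consumed = 0.757 × 339.2 = 256.8 mol = 1ξ₁ + 1ξ₂.
Selectivity: 1ξ₁ / (1ξ₂) = 4.64 → ξ₁ = 4.64 ξ₂.
Substitute: (1·4.64 + 1) ξ₂ = 256.8 → ξ₂ = 45.53 mol, ξ₁ = 211.2 mol.
Outlet amounts (n = n₀ + Σ ν·ξ):
  U: 339.2 − 1(211.2) − 1(45.53) = 82.43
  P: 0 + 1(211.2) = 211.2
  V: 0 + 1(45.53) = 45.53
  Q: 0 + 1(45.53) = 45.53

211 mol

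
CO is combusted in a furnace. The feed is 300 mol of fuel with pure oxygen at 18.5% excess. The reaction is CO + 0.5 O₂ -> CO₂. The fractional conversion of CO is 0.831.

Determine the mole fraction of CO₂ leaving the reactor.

Stoichiometric O₂ = 0.5 × 300 = 150 mol; O₂ fed = 150 × 1.185 = 177.8 mol.
Fuel reacted = 0.831 × 300 → ξ = 249.3 mol.
Outlet (n = n₀ + ν ξ):
  CO: 300 − 1(249.3) = 50.7
  O₂: 177.8 − 0.5(249.3) = 53.1
  CO₂: 0 + 1(249.3) = 249.3
Total out = 353.1 mol; y_CO₂ = 249.3 / 353.1 = 0.706.

0.706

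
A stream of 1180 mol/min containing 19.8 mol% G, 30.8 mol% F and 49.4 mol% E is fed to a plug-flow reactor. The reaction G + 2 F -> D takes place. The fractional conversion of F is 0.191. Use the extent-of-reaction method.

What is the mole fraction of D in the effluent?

F reacted = 0.191 × 363.4 = 69.42 mol/min; ν_F = −2, so ξ = 69.42/2 = 34.71 mol/min.
Outlet amounts (n = n₀ + ν ξ):
  G: 233.6 − 1(34.71) = 198.9
  F: 363.4 − 2(34.71) = 294
  D: 0 + 1(34.71) = 34.71
  E: 582.9 (inert)
Total out = 1111 mol/min; y_D = 34.71 / 1111 = 0.03125.

0.0313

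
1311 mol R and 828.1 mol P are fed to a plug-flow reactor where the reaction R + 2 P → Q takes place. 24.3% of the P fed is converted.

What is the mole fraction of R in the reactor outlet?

P reacted = 0.243 × 828.1 = 201.2 mol; ν_P = −2, so ξ = 201.2/2 = 100.6 mol.
Outlet amounts (n = n₀ + ν ξ):
  R: 1311 − 1(100.6) = 1210
  P: 828.1 − 2(100.6) = 626.9
  Q: 0 + 1(100.6) = 100.6
Total out = 1938 mol; y_R = 1210 / 1938 = 0.6246.

0.625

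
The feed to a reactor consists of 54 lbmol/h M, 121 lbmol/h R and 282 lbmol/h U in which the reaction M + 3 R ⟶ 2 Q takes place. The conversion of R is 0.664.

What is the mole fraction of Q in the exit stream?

R reacted = 0.664 × 121 = 80.34 lbmol/h; ν_R = −3, so ξ = 80.34/3 = 26.78 lbmol/h.
Outlet amounts (n = n₀ + ν ξ):
  M: 54 − 1(26.78) = 27.22
  R: 121 − 3(26.78) = 40.66
  Q: 0 + 2(26.78) = 53.56
  U: 282 (inert)
Total out = 403.4 lbmol/h; y_Q = 53.56 / 403.4 = 0.1328.

0.133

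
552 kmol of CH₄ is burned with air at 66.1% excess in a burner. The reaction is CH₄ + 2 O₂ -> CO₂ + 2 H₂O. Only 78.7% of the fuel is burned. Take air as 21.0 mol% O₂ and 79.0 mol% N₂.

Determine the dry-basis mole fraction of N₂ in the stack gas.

0.82

Stoichiometric O₂ = 2 × 552 = 1104 kmol; O₂ fed = 1104 × 1.661 = 1834 kmol.
N₂ fed = 1834 × 79/21 = 6898 kmol.
Fuel reacted = 0.787 × 552 → ξ = 434.4 kmol.
Outlet (n = n₀ + ν ξ):
  CH₄: 552 − 1(434.4) = 117.6
  O₂: 1834 − 2(434.4) = 964.9
  N₂: 6898 (inert)
  CO₂: 0 + 1(434.4) = 434.4
  H₂O: 0 + 2(434.4) = 868.8
Dry total = 8415 kmol; y_N₂ (dry) = 6898 / 8415 = 0.8197.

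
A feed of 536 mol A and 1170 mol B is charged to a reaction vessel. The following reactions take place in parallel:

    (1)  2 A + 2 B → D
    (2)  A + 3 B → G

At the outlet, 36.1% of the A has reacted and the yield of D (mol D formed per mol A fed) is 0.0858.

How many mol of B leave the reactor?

773 mol

Yield of D: 1ξ₁ / 536 = 0.0858 → ξ₁ = 45.99 mol.
Conversion of A: 2ξ₁ + 1ξ₂ = 0.361 × 536 = 193.5 → ξ₂ = 101.5 mol.
Outlet amounts (n = n₀ + Σ ν·ξ):
  A: 536 − 2(45.99) − 1(101.5) = 342.5
  B: 1170 − 2(45.99) − 3(101.5) = 773.5
  D: 0 + 1(45.99) = 45.99
  G: 0 + 1(101.5) = 101.5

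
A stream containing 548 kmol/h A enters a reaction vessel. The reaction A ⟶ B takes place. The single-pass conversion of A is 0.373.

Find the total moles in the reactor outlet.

548 kmol/h

A reacted = 0.373 × 548 = 204.4 kmol/h; ν_A = −1, so ξ = 204.4/1 = 204.4 kmol/h.
Outlet amounts (n = n₀ + ν ξ):
  A: 548 − 1(204.4) = 343.6
  B: 0 + 1(204.4) = 204.4
Total out = 343.6 + 204.4 = 548 kmol/h.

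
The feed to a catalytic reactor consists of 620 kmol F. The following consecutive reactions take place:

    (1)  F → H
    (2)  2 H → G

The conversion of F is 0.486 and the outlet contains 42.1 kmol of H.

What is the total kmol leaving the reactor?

490 kmol

Conversion of F: F consumed = 1ξ₁ = 0.486 × 620 → ξ₁ = 301.3 kmol.
H balance: n_H = 0 + 1ξ₁ − 2ξ₂ = 42.1 → ξ₂ = (1·301.3 − 42.1)/2 = 129.6 kmol.
Outlet amounts (n = n₀ + Σ ν·ξ):
  F: 620 − 1(301.3) = 318.7
  H: 0 + 1(301.3) − 2(129.6) = 42.1
  G: 0 + 1(129.6) = 129.6
Total out = 318.7 + 42.1 + 129.6 = 490.4 kmol.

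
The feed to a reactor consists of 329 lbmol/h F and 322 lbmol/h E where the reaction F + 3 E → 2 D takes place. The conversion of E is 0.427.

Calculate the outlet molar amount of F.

283 lbmol/h

E reacted = 0.427 × 322 = 137.5 lbmol/h; ν_E = −3, so ξ = 137.5/3 = 45.83 lbmol/h.
Outlet amounts (n = n₀ + ν ξ):
  F: 329 − 1(45.83) = 283.2
  E: 322 − 3(45.83) = 184.5
  D: 0 + 2(45.83) = 91.66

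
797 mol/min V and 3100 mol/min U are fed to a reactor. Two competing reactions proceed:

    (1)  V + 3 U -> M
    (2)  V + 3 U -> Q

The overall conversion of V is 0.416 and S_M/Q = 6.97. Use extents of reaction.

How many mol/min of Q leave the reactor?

Conversion of V: V consumed = 0.416 × 797 = 331.6 mol/min = 1ξ₁ + 1ξ₂.
Selectivity: 1ξ₁ / (1ξ₂) = 6.97 → ξ₁ = 6.97 ξ₂.
Substitute: (1·6.97 + 1) ξ₂ = 331.6 → ξ₂ = 41.6 mol/min, ξ₁ = 290 mol/min.
Outlet amounts (n = n₀ + Σ ν·ξ):
  V: 797 − 1(290) − 1(41.6) = 465.4
  U: 3100 − 3(290) − 3(41.6) = 2105
  M: 0 + 1(290) = 290
  Q: 0 + 1(41.6) = 41.6

41.6 mol/min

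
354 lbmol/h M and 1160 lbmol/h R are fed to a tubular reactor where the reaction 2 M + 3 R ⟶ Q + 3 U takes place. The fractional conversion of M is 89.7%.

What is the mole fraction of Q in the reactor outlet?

M reacted = 0.897 × 354 = 317.5 lbmol/h; ν_M = −2, so ξ = 317.5/2 = 158.8 lbmol/h.
Outlet amounts (n = n₀ + ν ξ):
  M: 354 − 2(158.8) = 36.46
  R: 1160 − 3(158.8) = 683.7
  Q: 0 + 1(158.8) = 158.8
  U: 0 + 3(158.8) = 476.3
Total out = 1355 lbmol/h; y_Q = 158.8 / 1355 = 0.1172.

0.117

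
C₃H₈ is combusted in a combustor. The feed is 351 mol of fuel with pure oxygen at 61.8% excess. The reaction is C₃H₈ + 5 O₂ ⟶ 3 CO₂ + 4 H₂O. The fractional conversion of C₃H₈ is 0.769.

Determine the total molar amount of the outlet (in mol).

3460 mol

Stoichiometric O₂ = 5 × 351 = 1755 mol; O₂ fed = 1755 × 1.618 = 2840 mol.
Fuel reacted = 0.769 × 351 → ξ = 269.9 mol.
Outlet (n = n₀ + ν ξ):
  C₃H₈: 351 − 1(269.9) = 81.08
  O₂: 2840 − 5(269.9) = 1490
  CO₂: 0 + 3(269.9) = 809.8
  H₂O: 0 + 4(269.9) = 1080
Total out = 81.08 + 1490 + 809.8 + 1080 = 3461 mol.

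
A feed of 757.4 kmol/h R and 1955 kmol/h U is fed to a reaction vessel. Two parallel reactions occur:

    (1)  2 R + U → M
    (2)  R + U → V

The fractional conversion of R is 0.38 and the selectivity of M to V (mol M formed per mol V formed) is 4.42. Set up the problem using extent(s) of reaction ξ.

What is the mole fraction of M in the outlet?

0.0533

Conversion of R: R consumed = 0.38 × 757.4 = 287.8 kmol/h = 2ξ₁ + 1ξ₂.
Selectivity: 1ξ₁ / (1ξ₂) = 4.42 → ξ₁ = 4.42 ξ₂.
Substitute: (2·4.42 + 1) ξ₂ = 287.8 → ξ₂ = 29.25 kmol/h, ξ₁ = 129.3 kmol/h.
Outlet amounts (n = n₀ + Σ ν·ξ):
  R: 757.4 − 2(129.3) − 1(29.25) = 469.6
  U: 1955 − 1(129.3) − 1(29.25) = 1796
  M: 0 + 1(129.3) = 129.3
  V: 0 + 1(29.25) = 29.25
Total out = 2425 kmol/h; y_M = 129.3 / 2425 = 0.05332.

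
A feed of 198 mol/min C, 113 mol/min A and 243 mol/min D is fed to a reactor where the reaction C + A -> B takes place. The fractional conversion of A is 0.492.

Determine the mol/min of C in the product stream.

A reacted = 0.492 × 113 = 55.6 mol/min; ν_A = −1, so ξ = 55.6/1 = 55.6 mol/min.
Outlet amounts (n = n₀ + ν ξ):
  C: 198 − 1(55.6) = 142.4
  A: 113 − 1(55.6) = 57.4
  B: 0 + 1(55.6) = 55.6
  D: 243 (inert)

142 mol/min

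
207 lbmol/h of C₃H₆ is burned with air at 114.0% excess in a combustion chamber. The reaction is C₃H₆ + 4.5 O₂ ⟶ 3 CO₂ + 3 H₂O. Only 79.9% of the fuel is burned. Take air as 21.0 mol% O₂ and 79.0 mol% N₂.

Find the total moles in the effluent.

Stoichiometric O₂ = 4.5 × 207 = 931.5 lbmol/h; O₂ fed = 931.5 × 2.140 = 1993 lbmol/h.
N₂ fed = 1993 × 79/21 = 7499 lbmol/h.
Fuel reacted = 0.799 × 207 → ξ = 165.4 lbmol/h.
Outlet (n = n₀ + ν ξ):
  C₃H₆: 207 − 1(165.4) = 41.61
  O₂: 1993 − 4.5(165.4) = 1249
  N₂: 7499 (inert)
  CO₂: 0 + 3(165.4) = 496.2
  H₂O: 0 + 3(165.4) = 496.2
Total out = 41.61 + 1249 + 7499 + 496.2 + 496.2 = 9782 lbmol/h.

9780 lbmol/h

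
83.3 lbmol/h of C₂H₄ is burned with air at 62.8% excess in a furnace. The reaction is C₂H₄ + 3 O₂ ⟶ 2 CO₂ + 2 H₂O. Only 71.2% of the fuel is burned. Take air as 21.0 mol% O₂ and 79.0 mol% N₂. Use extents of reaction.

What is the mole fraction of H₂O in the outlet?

0.0587

Stoichiometric O₂ = 3 × 83.3 = 249.9 lbmol/h; O₂ fed = 249.9 × 1.628 = 406.8 lbmol/h.
N₂ fed = 406.8 × 79/21 = 1530 lbmol/h.
Fuel reacted = 0.712 × 83.3 → ξ = 59.31 lbmol/h.
Outlet (n = n₀ + ν ξ):
  C₂H₄: 83.3 − 1(59.31) = 23.99
  O₂: 406.8 − 3(59.31) = 228.9
  N₂: 1530 (inert)
  CO₂: 0 + 2(59.31) = 118.6
  H₂O: 0 + 2(59.31) = 118.6
Total out = 2021 lbmol/h; y_H₂O = 118.6 / 2021 = 0.0587.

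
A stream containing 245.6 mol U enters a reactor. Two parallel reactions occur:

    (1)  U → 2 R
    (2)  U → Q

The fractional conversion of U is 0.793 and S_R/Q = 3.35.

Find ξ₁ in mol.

ξ₁ = 122 mol

Conversion of U: U consumed = 0.793 × 245.6 = 194.8 mol = 1ξ₁ + 1ξ₂.
Selectivity: 2ξ₁ / (1ξ₂) = 3.35 → ξ₁ = 1.675 ξ₂.
Substitute: (1·1.675 + 1) ξ₂ = 194.8 → ξ₂ = 72.81 mol, ξ₁ = 122 mol.
Outlet amounts (n = n₀ + Σ ν·ξ):
  U: 245.6 − 1(122) − 1(72.81) = 50.84
  R: 0 + 2(122) = 243.9
  Q: 0 + 1(72.81) = 72.81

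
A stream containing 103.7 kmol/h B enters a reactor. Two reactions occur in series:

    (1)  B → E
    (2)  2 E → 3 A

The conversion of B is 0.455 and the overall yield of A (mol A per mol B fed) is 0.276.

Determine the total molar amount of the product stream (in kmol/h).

113 kmol/h

Conversion of B: B consumed = 1ξ₁ = 0.455 × 103.7 → ξ₁ = 47.18 kmol/h.
Yield of A: 3ξ₂ / 103.7 = 0.276 → ξ₂ = 9.54 kmol/h.
Outlet amounts (n = n₀ + Σ ν·ξ):
  B: 103.7 − 1(47.18) = 56.52
  E: 0 + 1(47.18) − 2(9.54) = 28.1
  A: 0 + 3(9.54) = 28.62
Total out = 56.52 + 28.1 + 28.62 = 113.2 kmol/h.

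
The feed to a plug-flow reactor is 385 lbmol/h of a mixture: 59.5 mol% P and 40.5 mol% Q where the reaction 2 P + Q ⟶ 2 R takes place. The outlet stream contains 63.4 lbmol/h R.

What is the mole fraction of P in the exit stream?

0.469

For R: n = n₀ + 2ξ → 63.4 = 0 + 2ξ, giving ξ = 31.7 lbmol/h.
Outlet amounts (n = n₀ + ν ξ):
  P: 229.1 − 2(31.7) = 165.7
  Q: 155.9 − 1(31.7) = 124.2
  R: 0 + 2(31.7) = 63.4
Total out = 353.3 lbmol/h; y_P = 165.7 / 353.3 = 0.4689.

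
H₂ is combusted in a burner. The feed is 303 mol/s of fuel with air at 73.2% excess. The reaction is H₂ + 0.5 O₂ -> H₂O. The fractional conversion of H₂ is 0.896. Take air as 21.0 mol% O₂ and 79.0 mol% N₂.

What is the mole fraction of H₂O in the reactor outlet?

Stoichiometric O₂ = 0.5 × 303 = 151.5 mol/s; O₂ fed = 151.5 × 1.732 = 262.4 mol/s.
N₂ fed = 262.4 × 79/21 = 987.1 mol/s.
Fuel reacted = 0.896 × 303 → ξ = 271.5 mol/s.
Outlet (n = n₀ + ν ξ):
  H₂: 303 − 1(271.5) = 31.51
  O₂: 262.4 − 0.5(271.5) = 126.7
  N₂: 987.1 (inert)
  H₂O: 0 + 1(271.5) = 271.5
Total out = 1417 mol/s; y_H₂O = 271.5 / 1417 = 0.1916.

0.192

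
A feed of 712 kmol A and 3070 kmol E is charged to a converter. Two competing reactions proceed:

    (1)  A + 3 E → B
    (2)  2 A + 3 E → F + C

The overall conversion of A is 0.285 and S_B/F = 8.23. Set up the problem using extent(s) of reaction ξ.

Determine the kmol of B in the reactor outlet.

Conversion of A: A consumed = 0.285 × 712 = 202.9 kmol = 1ξ₁ + 2ξ₂.
Selectivity: 1ξ₁ / (1ξ₂) = 8.23 → ξ₁ = 8.23 ξ₂.
Substitute: (1·8.23 + 2) ξ₂ = 202.9 → ξ₂ = 19.84 kmol, ξ₁ = 163.2 kmol.
Outlet amounts (n = n₀ + Σ ν·ξ):
  A: 712 − 1(163.2) − 2(19.84) = 509.1
  E: 3070 − 3(163.2) − 3(19.84) = 2521
  B: 0 + 1(163.2) = 163.2
  F: 0 + 1(19.84) = 19.84
  C: 0 + 1(19.84) = 19.84

163 kmol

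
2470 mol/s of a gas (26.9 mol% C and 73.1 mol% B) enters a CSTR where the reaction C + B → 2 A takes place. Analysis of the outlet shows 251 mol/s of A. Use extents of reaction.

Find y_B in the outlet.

For A: n = n₀ + 2ξ → 251 = 0 + 2ξ, giving ξ = 125.5 mol/s.
Outlet amounts (n = n₀ + ν ξ):
  C: 664.4 − 1(125.5) = 538.9
  B: 1806 − 1(125.5) = 1680
  A: 0 + 2(125.5) = 251
Total out = 2470 mol/s; y_B = 1680 / 2470 = 0.6802.

0.68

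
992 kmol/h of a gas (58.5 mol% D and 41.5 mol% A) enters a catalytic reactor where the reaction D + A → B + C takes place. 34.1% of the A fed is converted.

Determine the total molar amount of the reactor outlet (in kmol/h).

A reacted = 0.341 × 411.7 = 140.4 kmol/h; ν_A = −1, so ξ = 140.4/1 = 140.4 kmol/h.
Outlet amounts (n = n₀ + ν ξ):
  D: 580.3 − 1(140.4) = 439.9
  A: 411.7 − 1(140.4) = 271.3
  B: 0 + 1(140.4) = 140.4
  C: 0 + 1(140.4) = 140.4
Total out = 439.9 + 271.3 + 140.4 + 140.4 = 992 kmol/h.

992 kmol/h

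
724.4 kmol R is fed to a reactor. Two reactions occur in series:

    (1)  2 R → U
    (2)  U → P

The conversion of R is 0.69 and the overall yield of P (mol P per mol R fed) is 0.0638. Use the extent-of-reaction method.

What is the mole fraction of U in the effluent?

0.429

Conversion of R: R consumed = 2ξ₁ = 0.69 × 724.4 → ξ₁ = 249.9 kmol.
Yield of P: 1ξ₂ / 724.4 = 0.0638 → ξ₂ = 46.22 kmol.
Outlet amounts (n = n₀ + Σ ν·ξ):
  R: 724.4 − 2(249.9) = 224.6
  U: 0 + 1(249.9) − 1(46.22) = 203.7
  P: 0 + 1(46.22) = 46.22
Total out = 474.5 kmol; y_U = 203.7 / 474.5 = 0.4293.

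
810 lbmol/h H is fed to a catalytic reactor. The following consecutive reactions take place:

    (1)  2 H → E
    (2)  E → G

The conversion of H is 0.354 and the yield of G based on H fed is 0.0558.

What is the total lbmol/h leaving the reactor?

Conversion of H: H consumed = 2ξ₁ = 0.354 × 810 → ξ₁ = 143.4 lbmol/h.
Yield of G: 1ξ₂ / 810 = 0.0558 → ξ₂ = 45.2 lbmol/h.
Outlet amounts (n = n₀ + Σ ν·ξ):
  H: 810 − 2(143.4) = 523.3
  E: 0 + 1(143.4) − 1(45.2) = 98.17
  G: 0 + 1(45.2) = 45.2
Total out = 523.3 + 98.17 + 45.2 = 666.6 lbmol/h.

667 lbmol/h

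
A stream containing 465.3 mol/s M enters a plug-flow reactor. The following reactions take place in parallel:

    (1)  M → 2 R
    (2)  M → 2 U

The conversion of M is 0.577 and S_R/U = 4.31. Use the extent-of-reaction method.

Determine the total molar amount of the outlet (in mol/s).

Conversion of M: M consumed = 0.577 × 465.3 = 268.5 mol/s = 1ξ₁ + 1ξ₂.
Selectivity: 2ξ₁ / (2ξ₂) = 4.31 → ξ₁ = 4.31 ξ₂.
Substitute: (1·4.31 + 1) ξ₂ = 268.5 → ξ₂ = 50.56 mol/s, ξ₁ = 217.9 mol/s.
Outlet amounts (n = n₀ + Σ ν·ξ):
  M: 465.3 − 1(217.9) − 1(50.56) = 196.8
  R: 0 + 2(217.9) = 435.8
  U: 0 + 2(50.56) = 101.1
Total out = 196.8 + 435.8 + 101.1 = 733.8 mol/s.

734 mol/s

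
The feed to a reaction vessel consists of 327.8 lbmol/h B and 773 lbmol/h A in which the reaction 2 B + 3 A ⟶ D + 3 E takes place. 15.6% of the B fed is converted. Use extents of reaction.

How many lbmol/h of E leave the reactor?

B reacted = 0.156 × 327.8 = 51.14 lbmol/h; ν_B = −2, so ξ = 51.14/2 = 25.57 lbmol/h.
Outlet amounts (n = n₀ + ν ξ):
  B: 327.8 − 2(25.57) = 276.7
  A: 773 − 3(25.57) = 696.3
  D: 0 + 1(25.57) = 25.57
  E: 0 + 3(25.57) = 76.71

76.7 lbmol/h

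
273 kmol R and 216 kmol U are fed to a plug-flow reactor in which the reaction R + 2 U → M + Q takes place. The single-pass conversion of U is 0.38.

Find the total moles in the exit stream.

U reacted = 0.38 × 216 = 82.08 kmol; ν_U = −2, so ξ = 82.08/2 = 41.04 kmol.
Outlet amounts (n = n₀ + ν ξ):
  R: 273 − 1(41.04) = 232
  U: 216 − 2(41.04) = 133.9
  M: 0 + 1(41.04) = 41.04
  Q: 0 + 1(41.04) = 41.04
Total out = 232 + 133.9 + 41.04 + 41.04 = 448 kmol.

448 kmol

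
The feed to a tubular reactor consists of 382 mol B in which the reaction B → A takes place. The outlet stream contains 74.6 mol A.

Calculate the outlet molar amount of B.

For A: n = n₀ + 1ξ → 74.6 = 0 + 1ξ, giving ξ = 74.6 mol.
Outlet amounts (n = n₀ + ν ξ):
  B: 382 − 1(74.6) = 307.4
  A: 0 + 1(74.6) = 74.6

307 mol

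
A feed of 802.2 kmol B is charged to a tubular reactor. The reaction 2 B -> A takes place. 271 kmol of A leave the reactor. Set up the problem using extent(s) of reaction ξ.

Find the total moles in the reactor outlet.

For A: n = n₀ + 1ξ → 271 = 0 + 1ξ, giving ξ = 271 kmol.
Outlet amounts (n = n₀ + ν ξ):
  B: 802.2 − 2(271) = 260.2
  A: 0 + 1(271) = 271
Total out = 260.2 + 271 = 531.2 kmol.

531 kmol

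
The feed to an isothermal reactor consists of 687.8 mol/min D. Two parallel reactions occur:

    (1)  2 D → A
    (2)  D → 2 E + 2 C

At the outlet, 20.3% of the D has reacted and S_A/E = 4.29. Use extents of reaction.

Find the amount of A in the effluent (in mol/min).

66 mol/min

Conversion of D: D consumed = 0.203 × 687.8 = 139.6 mol/min = 2ξ₁ + 1ξ₂.
Selectivity: 1ξ₁ / (2ξ₂) = 4.29 → ξ₁ = 8.58 ξ₂.
Substitute: (2·8.58 + 1) ξ₂ = 139.6 → ξ₂ = 7.689 mol/min, ξ₁ = 65.97 mol/min.
Outlet amounts (n = n₀ + Σ ν·ξ):
  D: 687.8 − 2(65.97) − 1(7.689) = 548.2
  A: 0 + 1(65.97) = 65.97
  E: 0 + 2(7.689) = 15.38
  C: 0 + 2(7.689) = 15.38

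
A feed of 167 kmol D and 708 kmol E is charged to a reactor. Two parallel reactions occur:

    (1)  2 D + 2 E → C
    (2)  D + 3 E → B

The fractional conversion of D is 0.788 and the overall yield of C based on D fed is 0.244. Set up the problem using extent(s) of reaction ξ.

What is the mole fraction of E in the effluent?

Yield of C: 1ξ₁ / 167 = 0.244 → ξ₁ = 40.75 kmol.
Conversion of D: 2ξ₁ + 1ξ₂ = 0.788 × 167 = 131.6 → ξ₂ = 50.1 kmol.
Outlet amounts (n = n₀ + Σ ν·ξ):
  D: 167 − 2(40.75) − 1(50.1) = 35.4
  E: 708 − 2(40.75) − 3(50.1) = 476.2
  C: 0 + 1(40.75) = 40.75
  B: 0 + 1(50.1) = 50.1
Total out = 602.5 kmol; y_E = 476.2 / 602.5 = 0.7904.

0.79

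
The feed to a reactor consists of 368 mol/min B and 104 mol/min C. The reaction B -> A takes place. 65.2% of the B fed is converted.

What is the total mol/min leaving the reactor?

B reacted = 0.652 × 368 = 239.9 mol/min; ν_B = −1, so ξ = 239.9/1 = 239.9 mol/min.
Outlet amounts (n = n₀ + ν ξ):
  B: 368 − 1(239.9) = 128.1
  A: 0 + 1(239.9) = 239.9
  C: 104 (inert)
Total out = 128.1 + 239.9 + 104 = 472 mol/min.

472 mol/min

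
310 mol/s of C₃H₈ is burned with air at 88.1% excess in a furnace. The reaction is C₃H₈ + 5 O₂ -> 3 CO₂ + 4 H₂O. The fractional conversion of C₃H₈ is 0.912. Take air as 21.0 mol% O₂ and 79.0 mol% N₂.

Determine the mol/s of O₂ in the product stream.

1500 mol/s

Stoichiometric O₂ = 5 × 310 = 1550 mol/s; O₂ fed = 1550 × 1.881 = 2916 mol/s.
N₂ fed = 2916 × 79/21 = 10970 mol/s.
Fuel reacted = 0.912 × 310 → ξ = 282.7 mol/s.
Outlet (n = n₀ + ν ξ):
  C₃H₈: 310 − 1(282.7) = 27.28
  O₂: 2916 − 5(282.7) = 1502
  N₂: 10970 (inert)
  CO₂: 0 + 3(282.7) = 848.2
  H₂O: 0 + 4(282.7) = 1131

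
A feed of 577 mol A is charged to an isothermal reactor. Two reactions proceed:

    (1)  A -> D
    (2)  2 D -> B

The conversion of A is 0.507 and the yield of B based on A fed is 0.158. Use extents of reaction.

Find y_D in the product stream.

0.227

Conversion of A: A consumed = 1ξ₁ = 0.507 × 577 → ξ₁ = 292.5 mol.
Yield of B: 1ξ₂ / 577 = 0.158 → ξ₂ = 91.17 mol.
Outlet amounts (n = n₀ + Σ ν·ξ):
  A: 577 − 1(292.5) = 284.5
  D: 0 + 1(292.5) − 2(91.17) = 110.2
  B: 0 + 1(91.17) = 91.17
Total out = 485.8 mol; y_D = 110.2 / 485.8 = 0.2268.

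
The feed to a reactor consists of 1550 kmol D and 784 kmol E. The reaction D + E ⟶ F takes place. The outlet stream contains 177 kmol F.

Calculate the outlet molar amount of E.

607 kmol

For F: n = n₀ + 1ξ → 177 = 0 + 1ξ, giving ξ = 177 kmol.
Outlet amounts (n = n₀ + ν ξ):
  D: 1550 − 1(177) = 1373
  E: 784 − 1(177) = 607
  F: 0 + 1(177) = 177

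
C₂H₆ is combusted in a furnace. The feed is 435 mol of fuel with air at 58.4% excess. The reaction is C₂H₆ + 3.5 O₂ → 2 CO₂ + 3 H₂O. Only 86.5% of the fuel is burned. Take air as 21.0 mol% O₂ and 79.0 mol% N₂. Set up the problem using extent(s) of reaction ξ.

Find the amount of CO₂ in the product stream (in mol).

753 mol

Stoichiometric O₂ = 3.5 × 435 = 1522 mol; O₂ fed = 1522 × 1.584 = 2412 mol.
N₂ fed = 2412 × 79/21 = 9072 mol.
Fuel reacted = 0.865 × 435 → ξ = 376.3 mol.
Outlet (n = n₀ + ν ξ):
  C₂H₆: 435 − 1(376.3) = 58.73
  O₂: 2412 − 3.5(376.3) = 1095
  N₂: 9072 (inert)
  CO₂: 0 + 2(376.3) = 752.5
  H₂O: 0 + 3(376.3) = 1129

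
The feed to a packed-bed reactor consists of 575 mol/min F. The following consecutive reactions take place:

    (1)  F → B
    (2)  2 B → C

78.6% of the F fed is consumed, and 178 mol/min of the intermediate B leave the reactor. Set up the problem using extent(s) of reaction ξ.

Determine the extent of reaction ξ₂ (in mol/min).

Conversion of F: F consumed = 1ξ₁ = 0.786 × 575 → ξ₁ = 452 mol/min.
B balance: n_B = 0 + 1ξ₁ − 2ξ₂ = 178 → ξ₂ = (1·452 − 178)/2 = 137 mol/min.
Outlet amounts (n = n₀ + Σ ν·ξ):
  F: 575 − 1(452) = 123
  B: 0 + 1(452) − 2(137) = 178
  C: 0 + 1(137) = 137

ξ₂ = 137 mol/min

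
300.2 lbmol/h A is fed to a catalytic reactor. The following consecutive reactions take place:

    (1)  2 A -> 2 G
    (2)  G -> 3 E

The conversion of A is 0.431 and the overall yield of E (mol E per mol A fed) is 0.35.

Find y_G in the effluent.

0.255

Conversion of A: A consumed = 2ξ₁ = 0.431 × 300.2 → ξ₁ = 64.69 lbmol/h.
Yield of E: 3ξ₂ / 300.2 = 0.35 → ξ₂ = 35.02 lbmol/h.
Outlet amounts (n = n₀ + Σ ν·ξ):
  A: 300.2 − 2(64.69) = 170.8
  G: 0 + 2(64.69) − 1(35.02) = 94.36
  E: 0 + 3(35.02) = 105.1
Total out = 370.2 lbmol/h; y_G = 94.36 / 370.2 = 0.2549.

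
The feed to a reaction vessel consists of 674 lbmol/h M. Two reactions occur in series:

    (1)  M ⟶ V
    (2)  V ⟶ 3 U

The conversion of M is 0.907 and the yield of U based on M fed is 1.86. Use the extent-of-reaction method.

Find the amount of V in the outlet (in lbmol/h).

193 lbmol/h

Conversion of M: M consumed = 1ξ₁ = 0.907 × 674 → ξ₁ = 611.3 lbmol/h.
Yield of U: 3ξ₂ / 674 = 1.86 → ξ₂ = 417.9 lbmol/h.
Outlet amounts (n = n₀ + Σ ν·ξ):
  M: 674 − 1(611.3) = 62.68
  V: 0 + 1(611.3) − 1(417.9) = 193.4
  U: 0 + 3(417.9) = 1254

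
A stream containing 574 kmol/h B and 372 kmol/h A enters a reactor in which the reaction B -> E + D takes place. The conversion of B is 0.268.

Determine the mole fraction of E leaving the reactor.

0.14

B reacted = 0.268 × 574 = 153.8 kmol/h; ν_B = −1, so ξ = 153.8/1 = 153.8 kmol/h.
Outlet amounts (n = n₀ + ν ξ):
  B: 574 − 1(153.8) = 420.2
  E: 0 + 1(153.8) = 153.8
  D: 0 + 1(153.8) = 153.8
  A: 372 (inert)
Total out = 1100 kmol/h; y_E = 153.8 / 1100 = 0.1399.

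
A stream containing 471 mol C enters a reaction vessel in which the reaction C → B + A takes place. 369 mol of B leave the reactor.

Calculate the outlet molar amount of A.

369 mol

For B: n = n₀ + 1ξ → 369 = 0 + 1ξ, giving ξ = 369 mol.
Outlet amounts (n = n₀ + ν ξ):
  C: 471 − 1(369) = 102
  B: 0 + 1(369) = 369
  A: 0 + 1(369) = 369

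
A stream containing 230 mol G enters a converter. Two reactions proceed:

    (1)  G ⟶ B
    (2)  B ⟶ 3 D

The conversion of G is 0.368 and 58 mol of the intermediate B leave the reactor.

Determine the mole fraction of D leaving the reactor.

Conversion of G: G consumed = 1ξ₁ = 0.368 × 230 → ξ₁ = 84.64 mol.
B balance: n_B = 0 + 1ξ₁ − 1ξ₂ = 58 → ξ₂ = (1·84.64 − 58)/1 = 26.64 mol.
Outlet amounts (n = n₀ + Σ ν·ξ):
  G: 230 − 1(84.64) = 145.4
  B: 0 + 1(84.64) − 1(26.64) = 58
  D: 0 + 3(26.64) = 79.92
Total out = 283.3 mol; y_D = 79.92 / 283.3 = 0.2821.

0.282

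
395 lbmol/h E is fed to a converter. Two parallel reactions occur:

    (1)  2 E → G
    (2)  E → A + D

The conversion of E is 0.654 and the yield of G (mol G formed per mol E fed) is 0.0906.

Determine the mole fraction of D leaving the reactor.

0.342

Yield of G: 1ξ₁ / 395 = 0.0906 → ξ₁ = 35.79 lbmol/h.
Conversion of E: 2ξ₁ + 1ξ₂ = 0.654 × 395 = 258.3 → ξ₂ = 186.8 lbmol/h.
Outlet amounts (n = n₀ + Σ ν·ξ):
  E: 395 − 2(35.79) − 1(186.8) = 136.7
  G: 0 + 1(35.79) = 35.79
  A: 0 + 1(186.8) = 186.8
  D: 0 + 1(186.8) = 186.8
Total out = 546 lbmol/h; y_D = 186.8 / 546 = 0.3421.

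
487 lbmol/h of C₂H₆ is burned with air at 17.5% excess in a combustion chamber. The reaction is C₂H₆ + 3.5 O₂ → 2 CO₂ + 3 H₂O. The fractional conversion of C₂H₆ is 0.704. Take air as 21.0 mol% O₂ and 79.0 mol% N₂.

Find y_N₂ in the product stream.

0.739

Stoichiometric O₂ = 3.5 × 487 = 1704 lbmol/h; O₂ fed = 1704 × 1.175 = 2003 lbmol/h.
N₂ fed = 2003 × 79/21 = 7534 lbmol/h.
Fuel reacted = 0.704 × 487 → ξ = 342.8 lbmol/h.
Outlet (n = n₀ + ν ξ):
  C₂H₆: 487 − 1(342.8) = 144.2
  O₂: 2003 − 3.5(342.8) = 802.8
  N₂: 7534 (inert)
  CO₂: 0 + 2(342.8) = 685.7
  H₂O: 0 + 3(342.8) = 1029
Total out = 10200 lbmol/h; y_N₂ = 7534 / 10200 = 0.739.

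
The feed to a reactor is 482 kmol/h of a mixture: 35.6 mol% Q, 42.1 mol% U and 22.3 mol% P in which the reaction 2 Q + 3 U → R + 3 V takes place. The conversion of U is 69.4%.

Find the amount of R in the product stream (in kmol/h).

U reacted = 0.694 × 202.9 = 140.8 kmol/h; ν_U = −3, so ξ = 140.8/3 = 46.94 kmol/h.
Outlet amounts (n = n₀ + ν ξ):
  Q: 171.6 − 2(46.94) = 77.71
  U: 202.9 − 3(46.94) = 62.09
  R: 0 + 1(46.94) = 46.94
  V: 0 + 3(46.94) = 140.8
  P: 107.5 (inert)

46.9 kmol/h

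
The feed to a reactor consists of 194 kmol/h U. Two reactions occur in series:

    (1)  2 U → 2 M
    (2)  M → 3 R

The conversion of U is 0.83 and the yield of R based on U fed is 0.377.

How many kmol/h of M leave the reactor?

Conversion of U: U consumed = 2ξ₁ = 0.83 × 194 → ξ₁ = 80.51 kmol/h.
Yield of R: 3ξ₂ / 194 = 0.377 → ξ₂ = 24.38 kmol/h.
Outlet amounts (n = n₀ + Σ ν·ξ):
  U: 194 − 2(80.51) = 32.98
  M: 0 + 2(80.51) − 1(24.38) = 136.6
  R: 0 + 3(24.38) = 73.14

137 kmol/h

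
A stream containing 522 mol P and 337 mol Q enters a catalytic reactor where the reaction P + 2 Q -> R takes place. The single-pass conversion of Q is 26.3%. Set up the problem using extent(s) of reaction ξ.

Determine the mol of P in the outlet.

Q reacted = 0.263 × 337 = 88.63 mol; ν_Q = −2, so ξ = 88.63/2 = 44.32 mol.
Outlet amounts (n = n₀ + ν ξ):
  P: 522 − 1(44.32) = 477.7
  Q: 337 − 2(44.32) = 248.4
  R: 0 + 1(44.32) = 44.32

478 mol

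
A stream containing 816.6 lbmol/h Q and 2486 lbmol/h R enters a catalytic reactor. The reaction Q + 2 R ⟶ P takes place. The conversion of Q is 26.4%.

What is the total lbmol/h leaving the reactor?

2870 lbmol/h

Q reacted = 0.264 × 816.6 = 215.6 lbmol/h; ν_Q = −1, so ξ = 215.6/1 = 215.6 lbmol/h.
Outlet amounts (n = n₀ + ν ξ):
  Q: 816.6 − 1(215.6) = 601
  R: 2486 − 2(215.6) = 2055
  P: 0 + 1(215.6) = 215.6
Total out = 601 + 2055 + 215.6 = 2871 lbmol/h.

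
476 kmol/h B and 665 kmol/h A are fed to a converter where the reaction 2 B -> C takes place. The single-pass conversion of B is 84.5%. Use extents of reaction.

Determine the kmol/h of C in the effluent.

201 kmol/h

B reacted = 0.845 × 476 = 402.2 kmol/h; ν_B = −2, so ξ = 402.2/2 = 201.1 kmol/h.
Outlet amounts (n = n₀ + ν ξ):
  B: 476 − 2(201.1) = 73.78
  C: 0 + 1(201.1) = 201.1
  A: 665 (inert)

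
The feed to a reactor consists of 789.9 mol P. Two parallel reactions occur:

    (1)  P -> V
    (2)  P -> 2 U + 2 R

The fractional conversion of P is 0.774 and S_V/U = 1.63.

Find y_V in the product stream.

Conversion of P: P consumed = 0.774 × 789.9 = 611.4 mol = 1ξ₁ + 1ξ₂.
Selectivity: 1ξ₁ / (2ξ₂) = 1.63 → ξ₁ = 3.26 ξ₂.
Substitute: (1·3.26 + 1) ξ₂ = 611.4 → ξ₂ = 143.5 mol, ξ₁ = 467.9 mol.
Outlet amounts (n = n₀ + Σ ν·ξ):
  P: 789.9 − 1(467.9) − 1(143.5) = 178.5
  V: 0 + 1(467.9) = 467.9
  U: 0 + 2(143.5) = 287
  R: 0 + 2(143.5) = 287
Total out = 1220 mol; y_V = 467.9 / 1220 = 0.3834.

0.383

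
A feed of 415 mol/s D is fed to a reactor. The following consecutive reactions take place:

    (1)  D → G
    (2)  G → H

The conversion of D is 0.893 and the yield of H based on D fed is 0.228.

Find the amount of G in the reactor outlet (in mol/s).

276 mol/s

Conversion of D: D consumed = 1ξ₁ = 0.893 × 415 → ξ₁ = 370.6 mol/s.
Yield of H: 1ξ₂ / 415 = 0.228 → ξ₂ = 94.62 mol/s.
Outlet amounts (n = n₀ + Σ ν·ξ):
  D: 415 − 1(370.6) = 44.4
  G: 0 + 1(370.6) − 1(94.62) = 276
  H: 0 + 1(94.62) = 94.62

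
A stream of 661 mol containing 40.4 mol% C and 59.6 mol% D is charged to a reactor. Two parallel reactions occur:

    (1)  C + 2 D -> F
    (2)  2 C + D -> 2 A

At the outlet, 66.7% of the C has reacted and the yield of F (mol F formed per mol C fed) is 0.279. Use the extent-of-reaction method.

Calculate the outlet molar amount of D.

Yield of F: 1ξ₁ / 267 = 0.279 → ξ₁ = 74.51 mol.
Conversion of C: 1ξ₁ + 2ξ₂ = 0.667 × 267 = 178.1 → ξ₂ = 51.81 mol.
Outlet amounts (n = n₀ + Σ ν·ξ):
  C: 267 − 1(74.51) − 2(51.81) = 88.93
  D: 394 − 2(74.51) − 1(51.81) = 193.1
  F: 0 + 1(74.51) = 74.51
  A: 0 + 2(51.81) = 103.6

193 mol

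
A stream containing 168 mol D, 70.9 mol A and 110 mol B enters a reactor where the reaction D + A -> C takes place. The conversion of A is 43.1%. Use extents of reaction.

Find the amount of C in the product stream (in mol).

A reacted = 0.431 × 70.9 = 30.56 mol; ν_A = −1, so ξ = 30.56/1 = 30.56 mol.
Outlet amounts (n = n₀ + ν ξ):
  D: 168 − 1(30.56) = 137.4
  A: 70.9 − 1(30.56) = 40.34
  C: 0 + 1(30.56) = 30.56
  B: 110 (inert)

30.6 mol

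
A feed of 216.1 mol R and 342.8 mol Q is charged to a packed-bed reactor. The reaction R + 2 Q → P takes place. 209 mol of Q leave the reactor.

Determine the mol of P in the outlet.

For Q: n = n₀ − 2ξ → 209 = 342.8 − 2ξ, giving ξ = 66.9 mol.
Outlet amounts (n = n₀ + ν ξ):
  R: 216.1 − 1(66.9) = 149.2
  Q: 342.8 − 2(66.9) = 209
  P: 0 + 1(66.9) = 66.9

66.9 mol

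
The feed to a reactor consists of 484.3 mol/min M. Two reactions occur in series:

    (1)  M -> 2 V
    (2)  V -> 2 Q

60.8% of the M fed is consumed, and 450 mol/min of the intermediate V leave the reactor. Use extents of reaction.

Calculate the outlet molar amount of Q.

278 mol/min

Conversion of M: M consumed = 1ξ₁ = 0.608 × 484.3 → ξ₁ = 294.5 mol/min.
V balance: n_V = 0 + 2ξ₁ − 1ξ₂ = 450 → ξ₂ = (2·294.5 − 450)/1 = 138.9 mol/min.
Outlet amounts (n = n₀ + Σ ν·ξ):
  M: 484.3 − 1(294.5) = 189.8
  V: 0 + 2(294.5) − 1(138.9) = 450
  Q: 0 + 2(138.9) = 277.8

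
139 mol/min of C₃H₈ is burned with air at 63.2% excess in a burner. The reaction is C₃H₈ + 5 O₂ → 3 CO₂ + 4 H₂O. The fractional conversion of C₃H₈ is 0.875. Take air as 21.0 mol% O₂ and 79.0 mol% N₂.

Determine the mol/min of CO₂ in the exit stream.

Stoichiometric O₂ = 5 × 139 = 695 mol/min; O₂ fed = 695 × 1.632 = 1134 mol/min.
N₂ fed = 1134 × 79/21 = 4267 mol/min.
Fuel reacted = 0.875 × 139 → ξ = 121.6 mol/min.
Outlet (n = n₀ + ν ξ):
  C₃H₈: 139 − 1(121.6) = 17.38
  O₂: 1134 − 5(121.6) = 526.1
  N₂: 4267 (inert)
  CO₂: 0 + 3(121.6) = 364.9
  H₂O: 0 + 4(121.6) = 486.5

365 mol/min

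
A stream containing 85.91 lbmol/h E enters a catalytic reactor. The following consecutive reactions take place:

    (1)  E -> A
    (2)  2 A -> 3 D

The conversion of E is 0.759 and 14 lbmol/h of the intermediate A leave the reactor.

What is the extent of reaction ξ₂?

Conversion of E: E consumed = 1ξ₁ = 0.759 × 85.91 → ξ₁ = 65.21 lbmol/h.
A balance: n_A = 0 + 1ξ₁ − 2ξ₂ = 14 → ξ₂ = (1·65.21 − 14)/2 = 25.6 lbmol/h.
Outlet amounts (n = n₀ + Σ ν·ξ):
  E: 85.91 − 1(65.21) = 20.7
  A: 0 + 1(65.21) − 2(25.6) = 14
  D: 0 + 3(25.6) = 76.81

ξ₂ = 25.6 lbmol/h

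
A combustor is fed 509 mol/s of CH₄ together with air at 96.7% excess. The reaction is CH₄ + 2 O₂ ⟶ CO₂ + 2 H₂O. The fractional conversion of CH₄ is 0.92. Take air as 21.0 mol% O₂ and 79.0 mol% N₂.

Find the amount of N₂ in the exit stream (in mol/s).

Stoichiometric O₂ = 2 × 509 = 1018 mol/s; O₂ fed = 1018 × 1.967 = 2002 mol/s.
N₂ fed = 2002 × 79/21 = 7533 mol/s.
Fuel reacted = 0.92 × 509 → ξ = 468.3 mol/s.
Outlet (n = n₀ + ν ξ):
  CH₄: 509 − 1(468.3) = 40.72
  O₂: 2002 − 2(468.3) = 1066
  N₂: 7533 (inert)
  CO₂: 0 + 1(468.3) = 468.3
  H₂O: 0 + 2(468.3) = 936.6

7530 mol/s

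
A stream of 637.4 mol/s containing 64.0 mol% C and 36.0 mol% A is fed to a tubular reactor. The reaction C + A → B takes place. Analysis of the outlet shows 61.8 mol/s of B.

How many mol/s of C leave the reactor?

For B: n = n₀ + 1ξ → 61.8 = 0 + 1ξ, giving ξ = 61.8 mol/s.
Outlet amounts (n = n₀ + ν ξ):
  C: 407.9 − 1(61.8) = 346.1
  A: 229.5 − 1(61.8) = 167.7
  B: 0 + 1(61.8) = 61.8

346 mol/s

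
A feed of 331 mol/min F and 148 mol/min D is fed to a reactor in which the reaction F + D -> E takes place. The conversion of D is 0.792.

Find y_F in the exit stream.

0.591

D reacted = 0.792 × 148 = 117.2 mol/min; ν_D = −1, so ξ = 117.2/1 = 117.2 mol/min.
Outlet amounts (n = n₀ + ν ξ):
  F: 331 − 1(117.2) = 213.8
  D: 148 − 1(117.2) = 30.78
  E: 0 + 1(117.2) = 117.2
Total out = 361.8 mol/min; y_F = 213.8 / 361.8 = 0.5909.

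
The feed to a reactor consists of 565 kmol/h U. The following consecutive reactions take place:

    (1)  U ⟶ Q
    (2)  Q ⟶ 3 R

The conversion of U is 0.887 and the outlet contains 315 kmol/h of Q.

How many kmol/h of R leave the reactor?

558 kmol/h

Conversion of U: U consumed = 1ξ₁ = 0.887 × 565 → ξ₁ = 501.2 kmol/h.
Q balance: n_Q = 0 + 1ξ₁ − 1ξ₂ = 315 → ξ₂ = (1·501.2 − 315)/1 = 186.2 kmol/h.
Outlet amounts (n = n₀ + Σ ν·ξ):
  U: 565 − 1(501.2) = 63.84
  Q: 0 + 1(501.2) − 1(186.2) = 315
  R: 0 + 3(186.2) = 558.5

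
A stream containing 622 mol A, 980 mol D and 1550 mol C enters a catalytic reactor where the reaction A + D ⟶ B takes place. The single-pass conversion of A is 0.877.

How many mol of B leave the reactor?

545 mol

A reacted = 0.877 × 622 = 545.5 mol; ν_A = −1, so ξ = 545.5/1 = 545.5 mol.
Outlet amounts (n = n₀ + ν ξ):
  A: 622 − 1(545.5) = 76.51
  D: 980 − 1(545.5) = 434.5
  B: 0 + 1(545.5) = 545.5
  C: 1550 (inert)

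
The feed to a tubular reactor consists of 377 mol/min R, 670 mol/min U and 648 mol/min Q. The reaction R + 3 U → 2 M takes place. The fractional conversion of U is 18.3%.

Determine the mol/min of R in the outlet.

U reacted = 0.183 × 670 = 122.6 mol/min; ν_U = −3, so ξ = 122.6/3 = 40.87 mol/min.
Outlet amounts (n = n₀ + ν ξ):
  R: 377 − 1(40.87) = 336.1
  U: 670 − 3(40.87) = 547.4
  M: 0 + 2(40.87) = 81.74
  Q: 648 (inert)

336 mol/min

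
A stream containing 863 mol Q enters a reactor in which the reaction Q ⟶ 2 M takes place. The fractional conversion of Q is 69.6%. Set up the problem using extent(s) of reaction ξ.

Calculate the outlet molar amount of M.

Q reacted = 0.696 × 863 = 600.6 mol; ν_Q = −1, so ξ = 600.6/1 = 600.6 mol.
Outlet amounts (n = n₀ + ν ξ):
  Q: 863 − 1(600.6) = 262.4
  M: 0 + 2(600.6) = 1201

1200 mol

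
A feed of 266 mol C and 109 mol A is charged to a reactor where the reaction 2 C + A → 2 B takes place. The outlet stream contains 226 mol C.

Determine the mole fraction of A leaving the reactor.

For C: n = n₀ − 2ξ → 226 = 266 − 2ξ, giving ξ = 20 mol.
Outlet amounts (n = n₀ + ν ξ):
  C: 266 − 2(20) = 226
  A: 109 − 1(20) = 89
  B: 0 + 2(20) = 40
Total out = 355 mol; y_A = 89 / 355 = 0.2507.

0.251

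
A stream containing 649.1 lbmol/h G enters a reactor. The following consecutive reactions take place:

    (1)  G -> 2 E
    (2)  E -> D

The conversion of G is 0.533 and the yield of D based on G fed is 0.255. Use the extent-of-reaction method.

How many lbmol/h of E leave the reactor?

Conversion of G: G consumed = 1ξ₁ = 0.533 × 649.1 → ξ₁ = 346 lbmol/h.
Yield of D: 1ξ₂ / 649.1 = 0.255 → ξ₂ = 165.5 lbmol/h.
Outlet amounts (n = n₀ + Σ ν·ξ):
  G: 649.1 − 1(346) = 303.1
  E: 0 + 2(346) − 1(165.5) = 526.4
  D: 0 + 1(165.5) = 165.5

526 lbmol/h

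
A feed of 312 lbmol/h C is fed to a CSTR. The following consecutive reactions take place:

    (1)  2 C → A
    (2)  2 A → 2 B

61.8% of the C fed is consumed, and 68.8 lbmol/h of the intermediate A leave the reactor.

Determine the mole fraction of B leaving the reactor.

0.128

Conversion of C: C consumed = 2ξ₁ = 0.618 × 312 → ξ₁ = 96.41 lbmol/h.
A balance: n_A = 0 + 1ξ₁ − 2ξ₂ = 68.8 → ξ₂ = (1·96.41 − 68.8)/2 = 13.8 lbmol/h.
Outlet amounts (n = n₀ + Σ ν·ξ):
  C: 312 − 2(96.41) = 119.2
  A: 0 + 1(96.41) − 2(13.8) = 68.8
  B: 0 + 2(13.8) = 27.61
Total out = 215.6 lbmol/h; y_B = 27.61 / 215.6 = 0.1281.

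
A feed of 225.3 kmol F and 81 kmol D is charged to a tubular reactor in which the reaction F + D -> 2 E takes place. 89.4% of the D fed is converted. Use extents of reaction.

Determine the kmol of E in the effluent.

D reacted = 0.894 × 81 = 72.41 kmol; ν_D = −1, so ξ = 72.41/1 = 72.41 kmol.
Outlet amounts (n = n₀ + ν ξ):
  F: 225.3 − 1(72.41) = 152.9
  D: 81 − 1(72.41) = 8.586
  E: 0 + 2(72.41) = 144.8

145 kmol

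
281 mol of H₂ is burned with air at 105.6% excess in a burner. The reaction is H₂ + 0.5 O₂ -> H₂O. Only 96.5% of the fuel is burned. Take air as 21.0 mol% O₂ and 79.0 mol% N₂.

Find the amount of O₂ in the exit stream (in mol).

Stoichiometric O₂ = 0.5 × 281 = 140.5 mol; O₂ fed = 140.5 × 2.056 = 288.9 mol.
N₂ fed = 288.9 × 79/21 = 1087 mol.
Fuel reacted = 0.965 × 281 → ξ = 271.2 mol.
Outlet (n = n₀ + ν ξ):
  H₂: 281 − 1(271.2) = 9.835
  O₂: 288.9 − 0.5(271.2) = 153.3
  N₂: 1087 (inert)
  H₂O: 0 + 1(271.2) = 271.2

153 mol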